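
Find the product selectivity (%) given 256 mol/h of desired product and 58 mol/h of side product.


Selectivity = desired / (desired + undesired) * 100
Total products = 256 + 58 = 314 mol/h
S = 256 / 314 * 100
= 0.8153 * 100
= 81.53 %

81.53 %


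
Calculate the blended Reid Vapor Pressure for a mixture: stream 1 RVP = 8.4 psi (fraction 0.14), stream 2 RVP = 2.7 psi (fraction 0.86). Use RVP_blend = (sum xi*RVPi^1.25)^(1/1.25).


Chevron index: RVP_blend = (sum xi*RVPi^1.25)^(1/1.25)
RVP^1.25 terms: 0.14 * 8.4^1.25 + 0.86 * 2.7^1.25 = 4.97854
RVP_blend = 4.97854^(1/1.25) = 3.611

3.611 psi


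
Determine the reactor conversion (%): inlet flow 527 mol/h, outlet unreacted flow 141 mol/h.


X = (F_in - F_out) / F_in * 100
Moles reacted = 527 - 141 = 386
X = 386 / 527 * 100
= 0.7324 * 100
= 73.24 %

73.24 %


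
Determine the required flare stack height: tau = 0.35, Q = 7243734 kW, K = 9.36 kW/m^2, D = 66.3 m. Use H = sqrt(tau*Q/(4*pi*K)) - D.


tau*Q/(4*pi*K) = 0.35 * 7243734 / (4 * pi * 9.36) = 21554.8
sqrt(21554.8) = 146.816
H = 146.816 - 66.3 = 80.52

80.52 m


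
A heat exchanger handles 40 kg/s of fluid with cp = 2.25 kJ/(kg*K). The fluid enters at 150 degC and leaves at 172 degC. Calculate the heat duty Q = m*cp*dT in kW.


Q = m_dot * cp * delta_T
delta_T = 172 - 150 = 22 K
Q = 40 * 2.25 * 22
= 90 * 22
= 1980 kW

1980 kW


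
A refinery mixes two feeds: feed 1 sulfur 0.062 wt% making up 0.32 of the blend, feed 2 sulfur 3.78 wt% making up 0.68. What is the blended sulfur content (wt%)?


Linear sulfur blending: S_blend = x1*S1 + x2*S2
Contribution 1: 0.32 * 0.062 = 0.01984 wt%
Contribution 2: 0.68 * 3.78 = 2.5704 wt%
S_blend = 0.01984 + 2.5704 = 2.59024

2.59024 wt%


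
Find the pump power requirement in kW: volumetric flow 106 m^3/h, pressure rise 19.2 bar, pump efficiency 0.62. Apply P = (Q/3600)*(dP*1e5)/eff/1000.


Q = 106 / 3600 = 0.0294444 m^3/s
P = 0.0294444 * (19.2 * 1e5) / 0.62 / 1000 = 91.18

91.18 kW


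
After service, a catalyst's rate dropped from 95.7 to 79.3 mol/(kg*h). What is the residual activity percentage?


Activity (%) = (rate_used / rate_fresh) * 100
rate_used = 79.3, rate_fresh = 95.7
= (79.3 / 95.7) * 100
= 0.8286 * 100 = 82.86

82.86 %


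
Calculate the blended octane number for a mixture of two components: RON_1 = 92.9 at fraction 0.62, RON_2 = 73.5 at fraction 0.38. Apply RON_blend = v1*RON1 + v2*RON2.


Linear blending: RON_blend = sum(vi * RONi)
Contribution 1: 0.62 * 92.9 = 57.598
Contribution 2: 0.38 * 73.5 = 27.93
RON_blend = 57.598 + 27.93 = 85.528

85.528


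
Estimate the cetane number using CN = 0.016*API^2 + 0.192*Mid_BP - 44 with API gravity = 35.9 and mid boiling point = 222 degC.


CN = 0.016 * 35.9^2 + 0.192 * 222 - 44
CN = 20.62096 + 42.624 - 44 = 19.24496

19.24496


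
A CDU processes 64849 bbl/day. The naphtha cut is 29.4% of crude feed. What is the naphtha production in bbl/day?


Crude throughput = 64849 bbl/day
Fraction yield = 29.4%
yield = throughput * fraction / 100
yield = 64849 * 29.4 / 100 = 19065.606

19065.606 bbl/day


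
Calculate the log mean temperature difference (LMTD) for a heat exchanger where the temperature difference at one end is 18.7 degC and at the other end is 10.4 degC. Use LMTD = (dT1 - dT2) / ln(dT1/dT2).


LMTD = (dT1 - dT2) / ln(dT1/dT2)
= (18.7 - 10.4) / ln(18.7 / 10.4) = 8.3 / 0.586718 = 14.15

14.15 degC


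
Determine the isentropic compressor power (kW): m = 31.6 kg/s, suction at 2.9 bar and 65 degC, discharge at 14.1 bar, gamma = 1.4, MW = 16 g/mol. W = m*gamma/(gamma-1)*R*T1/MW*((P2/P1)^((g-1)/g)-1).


Isentropic work: W = m*(gamma/(gamma-1))*(R*T1/MW)*((P2/P1)^((gamma-1)/gamma) - 1)
T1 = 65 + 273.15 = 338.15 K
Pressure ratio = 14.1 / 2.9 = 4.86207
Exponent = (1.4 - 1)/1.4 = 0.285714
(P2/P1)^exp - 1 = 4.86207^0.285714 - 1 = 0.571211
W = 31.6 * 1.4 / 0.4 * 8.314 * 338.15 / 16 * 0.571211 = 11100

11100 kW


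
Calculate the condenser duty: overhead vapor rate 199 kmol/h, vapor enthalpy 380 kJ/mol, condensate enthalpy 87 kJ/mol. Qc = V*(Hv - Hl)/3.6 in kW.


Qc = 199 * (380 - 87) / 3.6 = 199 * 293 / 3.6 = 16200

16200 kW


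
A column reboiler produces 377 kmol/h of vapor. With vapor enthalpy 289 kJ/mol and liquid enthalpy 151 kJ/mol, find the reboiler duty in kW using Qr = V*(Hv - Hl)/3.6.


Qr = 377 * (289 - 151) / 3.6 = 377 * 138 / 3.6 = 14450

14450 kW


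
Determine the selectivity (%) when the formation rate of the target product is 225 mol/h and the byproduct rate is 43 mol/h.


Selectivity = desired / (desired + undesired) * 100
Total products = 225 + 43 = 268 mol/h
S = 225 / 268 * 100
= 0.8396 * 100
= 83.96 %

83.96 %


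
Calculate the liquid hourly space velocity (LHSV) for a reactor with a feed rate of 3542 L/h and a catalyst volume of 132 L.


LHSV = volumetric feed rate / catalyst volume
= 3542 L/h / 132 L
= 26.83 h^-1

26.83 h^-1


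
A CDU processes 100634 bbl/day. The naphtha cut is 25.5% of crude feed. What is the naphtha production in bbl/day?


Crude throughput = 100634 bbl/day
Fraction yield = 25.5%
yield = throughput * fraction / 100
yield = 100634 * 25.5 / 100 = 25661.67

25661.67 bbl/day


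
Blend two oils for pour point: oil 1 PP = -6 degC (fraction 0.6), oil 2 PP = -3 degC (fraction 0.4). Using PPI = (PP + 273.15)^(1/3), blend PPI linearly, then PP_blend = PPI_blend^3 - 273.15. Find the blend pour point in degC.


PPI_1 = (-6 + 273.15)^(1/3) = 6.440482
PPI_2 = (-3 + 273.15)^(1/3) = 6.464501
PPI_blend = 0.6 * 6.440482 + 0.4 * 6.464501 = 6.45009
PP_blend = 6.45009^3 - 273.15 = 268.3474 - 273.15 = -4.8

-4.8 degC


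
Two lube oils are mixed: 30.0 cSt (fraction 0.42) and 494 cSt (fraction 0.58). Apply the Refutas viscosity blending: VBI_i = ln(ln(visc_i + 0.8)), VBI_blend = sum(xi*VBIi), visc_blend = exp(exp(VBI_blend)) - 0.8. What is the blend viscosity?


Refutas method: VBN_i = 14.534*ln(ln(visc_i + 0.8)) + 10.975, blended linearly by mass fraction; since VBN is linear in VBI_i = ln(ln(visc_i + 0.8)) and the fractions sum to 1, blend VBI directly: visc = exp(exp(VBI_blend)) - 0.8
VBI_1 = ln(ln(30.0 + 0.8)) = 1.23184
VBI_2 = ln(ln(494 + 0.8)) = 1.82522
VBI_blend = 0.42 * 1.23184 + 0.58 * 1.82522 = 1.576
visc_blend = exp(exp(1.576)) - 0.8 = 125.1

125.1 cSt


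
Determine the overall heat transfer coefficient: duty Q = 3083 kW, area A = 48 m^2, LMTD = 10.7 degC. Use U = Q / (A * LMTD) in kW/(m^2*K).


From Q = U*A*LMTD, U = Q / (A * LMTD)
U = 3083 / (48 * 10.7) = 3083 / 513.6 = 6.003

6.003 kW/(m^2*K)


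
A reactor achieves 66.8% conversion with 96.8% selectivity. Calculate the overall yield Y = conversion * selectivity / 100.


Overall yield = conversion (%) * selectivity (%) / 100
Conversion = 66.8%, Selectivity = 96.8%
Y = 66.8 * 96.8 / 100
= 64.6624 %

64.6624 %


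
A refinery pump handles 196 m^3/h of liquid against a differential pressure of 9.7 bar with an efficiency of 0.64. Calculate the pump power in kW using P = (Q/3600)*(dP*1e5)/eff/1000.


Q = 196 / 3600 = 0.0544444 m^3/s
P = 0.0544444 * (9.7 * 1e5) / 0.64 / 1000 = 82.52

82.52 kW


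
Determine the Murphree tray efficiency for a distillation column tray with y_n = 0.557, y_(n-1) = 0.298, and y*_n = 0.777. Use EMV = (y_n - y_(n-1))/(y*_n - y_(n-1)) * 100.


Murphree vapor efficiency: EMV = (y_n - y_(n-1)) / (y*_n - y_(n-1)) * 100
EMV = (0.557 - 0.298) / (0.777 - 0.298) * 100 = 0.259 / 0.479 * 100 = 54.07

54.07 %


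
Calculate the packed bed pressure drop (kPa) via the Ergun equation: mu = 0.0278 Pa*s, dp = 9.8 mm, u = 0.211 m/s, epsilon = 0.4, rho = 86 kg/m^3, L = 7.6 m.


dp = 9.8 mm = 0.0098 m
Viscous term = 150*0.0278*0.211*(1-0.4)^2 / (0.0098^2*0.4^3) = 51533.4
Inertial term = 1.75*86*0.211^2*(1-0.4) / (0.0098*0.4^3) = 6409.83
dP/L = 51533.4 + 6409.83 = 57943.2 Pa/m
dP = 57943.2 * 7.6 / 1000 = 440.4 kPa

440.4 kPa


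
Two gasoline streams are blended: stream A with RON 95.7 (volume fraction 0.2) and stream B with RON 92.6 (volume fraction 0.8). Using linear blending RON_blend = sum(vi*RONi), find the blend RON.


Linear blending: RON_blend = sum(vi * RONi)
Contribution 1: 0.2 * 95.7 = 19.14
Contribution 2: 0.8 * 92.6 = 74.08
RON_blend = 19.14 + 74.08 = 93.22

93.22


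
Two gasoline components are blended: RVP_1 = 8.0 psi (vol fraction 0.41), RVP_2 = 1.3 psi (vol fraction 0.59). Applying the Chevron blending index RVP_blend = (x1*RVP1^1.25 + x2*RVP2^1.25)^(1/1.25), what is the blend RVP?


Chevron index: RVP_blend = (sum xi*RVPi^1.25)^(1/1.25)
RVP^1.25 terms: 0.41 * 8.0^1.25 + 0.59 * 1.3^1.25 = 6.33528
RVP_blend = 6.33528^(1/1.25) = 4.379

4.379 psi


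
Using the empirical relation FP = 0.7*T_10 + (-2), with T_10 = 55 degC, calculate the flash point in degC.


FP = 0.7 * 55 + (-2) = 36.5

36.5 degC


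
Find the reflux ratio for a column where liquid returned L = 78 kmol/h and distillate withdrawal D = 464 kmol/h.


Reflux ratio definition: R = L / D (liquid returned / distillate withdrawn)
L = 78 kmol/h, D = 464 kmol/h
R = 78 / 464 = 0.1681

0.1681


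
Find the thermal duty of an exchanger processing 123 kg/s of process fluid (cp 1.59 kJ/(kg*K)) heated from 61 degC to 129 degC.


Q = m_dot * cp * delta_T
delta_T = 129 - 61 = 68 K
Q = 123 * 1.59 * 68
= 195.57 * 68
= 13298.76 kW

13298.76 kW


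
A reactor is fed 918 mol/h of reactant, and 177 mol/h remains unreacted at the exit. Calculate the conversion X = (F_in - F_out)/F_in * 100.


X = (F_in - F_out) / F_in * 100
Moles reacted = 918 - 177 = 741
X = 741 / 918 * 100
= 0.8072 * 100
= 80.72 %

80.72 %


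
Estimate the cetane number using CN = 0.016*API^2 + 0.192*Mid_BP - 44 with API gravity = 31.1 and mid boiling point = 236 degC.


CN = 0.016 * 31.1^2 + 0.192 * 236 - 44
CN = 15.47536 + 45.312 - 44 = 16.78736

16.78736


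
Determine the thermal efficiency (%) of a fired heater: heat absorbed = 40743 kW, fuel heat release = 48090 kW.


Furnace efficiency = Q_absorbed / Q_fuel * 100
= 40743 / 48090 * 100 = 84.72

84.72 %


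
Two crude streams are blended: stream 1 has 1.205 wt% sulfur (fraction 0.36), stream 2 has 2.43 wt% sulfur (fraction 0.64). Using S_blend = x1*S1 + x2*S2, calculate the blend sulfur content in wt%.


Linear sulfur blending: S_blend = x1*S1 + x2*S2
Contribution 1: 0.36 * 1.205 = 0.4338 wt%
Contribution 2: 0.64 * 2.43 = 1.5552 wt%
S_blend = 0.4338 + 1.5552 = 1.989

1.989 wt%


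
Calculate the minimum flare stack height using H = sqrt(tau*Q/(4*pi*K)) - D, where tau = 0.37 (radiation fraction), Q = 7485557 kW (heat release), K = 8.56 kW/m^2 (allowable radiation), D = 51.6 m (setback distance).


tau*Q/(4*pi*K) = 0.37 * 7485557 / (4 * pi * 8.56) = 25747.9
sqrt(25747.9) = 160.462
H = 160.462 - 51.6 = 108.9

108.9 m


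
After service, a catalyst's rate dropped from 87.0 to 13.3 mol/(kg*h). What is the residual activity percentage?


Activity (%) = (rate_used / rate_fresh) * 100
rate_used = 13.3, rate_fresh = 87.0
= (13.3 / 87.0) * 100
= 0.1529 * 100 = 15.29

15.29 %


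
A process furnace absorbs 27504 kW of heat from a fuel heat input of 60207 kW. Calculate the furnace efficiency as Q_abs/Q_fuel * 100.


Furnace efficiency = Q_absorbed / Q_fuel * 100
= 27504 / 60207 * 100 = 45.68

45.68 %


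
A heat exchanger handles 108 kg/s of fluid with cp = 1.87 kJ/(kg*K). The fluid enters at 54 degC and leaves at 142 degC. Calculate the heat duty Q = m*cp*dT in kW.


Q = m_dot * cp * delta_T
delta_T = 142 - 54 = 88 K
Q = 108 * 1.87 * 88
= 201.96 * 88
= 17772.48 kW

17772.48 kW


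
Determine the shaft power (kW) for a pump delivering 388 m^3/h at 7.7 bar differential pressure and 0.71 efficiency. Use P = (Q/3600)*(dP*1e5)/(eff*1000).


Q = 388 / 3600 = 0.107778 m^3/s
P = 0.107778 * (7.7 * 1e5) / 0.71 / 1000 = 116.9

116.9 kW


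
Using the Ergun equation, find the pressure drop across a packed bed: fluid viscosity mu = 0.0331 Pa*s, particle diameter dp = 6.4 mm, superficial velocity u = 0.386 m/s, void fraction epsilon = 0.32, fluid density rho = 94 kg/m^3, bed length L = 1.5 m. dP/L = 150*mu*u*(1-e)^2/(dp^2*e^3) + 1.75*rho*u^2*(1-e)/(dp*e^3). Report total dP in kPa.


dp = 6.4 mm = 0.0064 m
Viscous term = 150*0.0331*0.386*(1-0.32)^2 / (0.0064^2*0.32^3) = 660259
Inertial term = 1.75*94*0.386^2*(1-0.32) / (0.0064*0.32^3) = 79473
dP/L = 660259 + 79473 = 739732 Pa/m
dP = 739732 * 1.5 / 1000 = 1110 kPa

1110 kPa


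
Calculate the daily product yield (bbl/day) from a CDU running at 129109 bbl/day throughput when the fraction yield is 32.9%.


Crude throughput = 129109 bbl/day
Fraction yield = 32.9%
yield = throughput * fraction / 100
yield = 129109 * 32.9 / 100 = 42476.861

42476.861 bbl/day


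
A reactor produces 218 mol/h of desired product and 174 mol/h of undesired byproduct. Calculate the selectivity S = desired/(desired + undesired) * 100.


Selectivity = desired / (desired + undesired) * 100
Total products = 218 + 174 = 392 mol/h
S = 218 / 392 * 100
= 0.5561 * 100
= 55.61 %

55.61 %


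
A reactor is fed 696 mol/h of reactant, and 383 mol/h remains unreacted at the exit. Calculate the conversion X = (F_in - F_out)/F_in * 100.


X = (F_in - F_out) / F_in * 100
Moles reacted = 696 - 383 = 313
X = 313 / 696 * 100
= 0.4497 * 100
= 44.97 %

44.97 %


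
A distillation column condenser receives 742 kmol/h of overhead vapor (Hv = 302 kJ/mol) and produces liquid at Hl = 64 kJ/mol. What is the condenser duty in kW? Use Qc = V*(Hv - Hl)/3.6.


Qc = 742 * (302 - 64) / 3.6 = 742 * 238 / 3.6 = 49050

49050 kW


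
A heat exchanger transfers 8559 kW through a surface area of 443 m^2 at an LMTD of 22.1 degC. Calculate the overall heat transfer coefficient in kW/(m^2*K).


From Q = U*A*LMTD, U = Q / (A * LMTD)
U = 8559 / (443 * 22.1) = 8559 / 9790.3 = 0.8742

0.8742 kW/(m^2*K)


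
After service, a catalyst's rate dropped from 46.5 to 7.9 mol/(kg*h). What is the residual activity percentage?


Activity (%) = (rate_used / rate_fresh) * 100
rate_used = 7.9, rate_fresh = 46.5
= (7.9 / 46.5) * 100
= 0.1699 * 100 = 16.99

16.99 %


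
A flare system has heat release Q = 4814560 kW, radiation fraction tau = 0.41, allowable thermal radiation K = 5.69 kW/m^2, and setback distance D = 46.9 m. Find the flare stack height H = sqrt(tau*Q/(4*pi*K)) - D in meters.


tau*Q/(4*pi*K) = 0.41 * 4814560 / (4 * pi * 5.69) = 27606.9
sqrt(27606.9) = 166.153
H = 166.153 - 46.9 = 119.3

119.3 m


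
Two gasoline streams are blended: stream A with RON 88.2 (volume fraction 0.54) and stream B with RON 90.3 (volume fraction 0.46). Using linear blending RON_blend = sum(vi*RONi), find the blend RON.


Linear blending: RON_blend = sum(vi * RONi)
Contribution 1: 0.54 * 88.2 = 47.628
Contribution 2: 0.46 * 90.3 = 41.538
RON_blend = 47.628 + 41.538 = 89.166

89.166


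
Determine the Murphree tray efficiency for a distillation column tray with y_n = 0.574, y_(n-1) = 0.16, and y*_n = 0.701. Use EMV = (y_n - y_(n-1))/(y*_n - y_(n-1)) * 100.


Murphree vapor efficiency: EMV = (y_n - y_(n-1)) / (y*_n - y_(n-1)) * 100
EMV = (0.574 - 0.16) / (0.701 - 0.16) * 100 = 0.414 / 0.541 * 100 = 76.52

76.52 %


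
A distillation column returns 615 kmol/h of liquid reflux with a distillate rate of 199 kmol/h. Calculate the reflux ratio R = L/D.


Reflux ratio definition: R = L / D (liquid returned / distillate withdrawn)
L = 615 kmol/h, D = 199 kmol/h
R = 615 / 199 = 3.090

3.090


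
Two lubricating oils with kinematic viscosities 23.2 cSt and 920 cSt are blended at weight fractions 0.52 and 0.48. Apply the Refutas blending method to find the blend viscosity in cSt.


Refutas method: VBN_i = 14.534*ln(ln(visc_i + 0.8)) + 10.975, blended linearly by mass fraction; since VBN is linear in VBI_i = ln(ln(visc_i + 0.8)) and the fractions sum to 1, blend VBI directly: visc = exp(exp(VBI_blend)) - 0.8
VBI_1 = ln(ln(23.2 + 0.8)) = 1.15627
VBI_2 = ln(ln(920 + 0.8)) = 1.92063
VBI_blend = 0.52 * 1.15627 + 0.48 * 1.92063 = 1.52316
visc_blend = exp(exp(1.52316)) - 0.8 = 97.37

97.37 cSt


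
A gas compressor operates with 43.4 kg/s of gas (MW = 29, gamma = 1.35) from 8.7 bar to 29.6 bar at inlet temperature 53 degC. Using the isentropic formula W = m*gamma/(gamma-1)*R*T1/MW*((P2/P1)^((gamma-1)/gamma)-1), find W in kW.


Isentropic work: W = m*(gamma/(gamma-1))*(R*T1/MW)*((P2/P1)^((gamma-1)/gamma) - 1)
T1 = 53 + 273.15 = 326.15 K
Pressure ratio = 29.6 / 8.7 = 3.4023
Exponent = (1.35 - 1)/1.35 = 0.259259
(P2/P1)^exp - 1 = 3.4023^0.259259 - 1 = 0.373621
W = 43.4 * 1.35 / 0.35 * 8.314 * 326.15 / 29 * 0.373621 = 5848

5848 kW


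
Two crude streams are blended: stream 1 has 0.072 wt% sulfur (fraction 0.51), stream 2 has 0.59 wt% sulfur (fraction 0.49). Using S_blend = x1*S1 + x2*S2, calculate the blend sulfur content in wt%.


Linear sulfur blending: S_blend = x1*S1 + x2*S2
Contribution 1: 0.51 * 0.072 = 0.03672 wt%
Contribution 2: 0.49 * 0.59 = 0.2891 wt%
S_blend = 0.03672 + 0.2891 = 0.32582

0.32582 wt%


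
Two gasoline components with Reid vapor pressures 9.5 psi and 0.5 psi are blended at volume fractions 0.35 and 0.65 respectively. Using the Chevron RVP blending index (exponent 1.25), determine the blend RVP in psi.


Chevron index: RVP_blend = (sum xi*RVPi^1.25)^(1/1.25)
RVP^1.25 terms: 0.35 * 9.5^1.25 + 0.65 * 0.5^1.25 = 6.11073
RVP_blend = 6.11073^(1/1.25) = 4.255

4.255 psi


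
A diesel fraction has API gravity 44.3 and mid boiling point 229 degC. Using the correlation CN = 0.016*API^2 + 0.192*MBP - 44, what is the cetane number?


CN = 0.016 * 44.3^2 + 0.192 * 229 - 44
CN = 31.39984 + 43.968 - 44 = 31.36784

31.36784


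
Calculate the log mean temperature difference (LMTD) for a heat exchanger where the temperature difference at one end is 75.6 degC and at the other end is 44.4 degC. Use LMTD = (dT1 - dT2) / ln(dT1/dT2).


LMTD = (dT1 - dT2) / ln(dT1/dT2)
= (75.6 - 44.4) / ln(75.6 / 44.4) = 31.2 / 0.532217 = 58.62

58.62 degC


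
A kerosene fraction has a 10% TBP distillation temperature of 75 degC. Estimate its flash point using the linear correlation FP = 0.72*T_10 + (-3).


FP = 0.72 * 75 + (-3) = 51

51 degC


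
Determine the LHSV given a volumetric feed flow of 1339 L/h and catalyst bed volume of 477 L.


LHSV = volumetric feed rate / catalyst volume
= 1339 L/h / 477 L
= 2.807 h^-1

2.807 h^-1


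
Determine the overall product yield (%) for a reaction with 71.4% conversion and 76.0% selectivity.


Overall yield = conversion (%) * selectivity (%) / 100
Conversion = 71.4%, Selectivity = 76.0%
Y = 71.4 * 76.0 / 100
= 54.264 %

54.264 %


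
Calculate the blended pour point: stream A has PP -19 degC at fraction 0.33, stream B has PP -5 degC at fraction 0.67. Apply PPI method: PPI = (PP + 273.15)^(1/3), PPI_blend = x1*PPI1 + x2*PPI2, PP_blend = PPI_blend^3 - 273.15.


PPI_1 = (-19 + 273.15)^(1/3) = 6.334272
PPI_2 = (-5 + 273.15)^(1/3) = 6.448508
PPI_blend = 0.33 * 6.334272 + 0.67 * 6.448508 = 6.41081
PP_blend = 6.41081^3 - 273.15 = 263.4746 - 273.15 = -9.68

-9.68 degC


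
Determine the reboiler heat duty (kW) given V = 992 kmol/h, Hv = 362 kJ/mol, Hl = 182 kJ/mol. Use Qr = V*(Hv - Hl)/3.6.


Qr = 992 * (362 - 182) / 3.6 = 992 * 180 / 3.6 = 49600

49600 kW


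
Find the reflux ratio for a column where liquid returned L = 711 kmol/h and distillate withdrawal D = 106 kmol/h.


Reflux ratio definition: R = L / D (liquid returned / distillate withdrawn)
L = 711 kmol/h, D = 106 kmol/h
R = 711 / 106 = 6.708

6.708


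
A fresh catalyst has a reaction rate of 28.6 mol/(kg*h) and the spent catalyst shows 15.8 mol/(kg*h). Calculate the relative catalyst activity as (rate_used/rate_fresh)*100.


Activity (%) = (rate_used / rate_fresh) * 100
rate_used = 15.8, rate_fresh = 28.6
= (15.8 / 28.6) * 100
= 0.5524 * 100 = 55.24

55.24 %


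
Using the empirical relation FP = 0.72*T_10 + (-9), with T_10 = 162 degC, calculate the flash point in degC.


FP = 0.72 * 162 + (-9) = 107.64

107.64 degC


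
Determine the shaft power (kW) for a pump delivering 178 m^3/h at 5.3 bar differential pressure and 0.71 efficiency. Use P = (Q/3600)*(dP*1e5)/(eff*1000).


Q = 178 / 3600 = 0.0494444 m^3/s
P = 0.0494444 * (5.3 * 1e5) / 0.71 / 1000 = 36.91

36.91 kW


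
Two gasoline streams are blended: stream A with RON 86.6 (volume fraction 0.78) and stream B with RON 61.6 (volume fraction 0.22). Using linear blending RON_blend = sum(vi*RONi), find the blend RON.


Linear blending: RON_blend = sum(vi * RONi)
Contribution 1: 0.78 * 86.6 = 67.548
Contribution 2: 0.22 * 61.6 = 13.552
RON_blend = 67.548 + 13.552 = 81.1

81.1


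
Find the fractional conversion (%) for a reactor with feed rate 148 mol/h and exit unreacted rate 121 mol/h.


X = (F_in - F_out) / F_in * 100
Moles reacted = 148 - 121 = 27
X = 27 / 148 * 100
= 0.1824 * 100
= 18.24 %

18.24 %


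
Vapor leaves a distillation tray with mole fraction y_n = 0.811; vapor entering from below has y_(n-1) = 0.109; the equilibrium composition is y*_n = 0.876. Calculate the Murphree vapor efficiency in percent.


Murphree vapor efficiency: EMV = (y_n - y_(n-1)) / (y*_n - y_(n-1)) * 100
EMV = (0.811 - 0.109) / (0.876 - 0.109) * 100 = 0.702 / 0.767 * 100 = 91.53

91.53 %


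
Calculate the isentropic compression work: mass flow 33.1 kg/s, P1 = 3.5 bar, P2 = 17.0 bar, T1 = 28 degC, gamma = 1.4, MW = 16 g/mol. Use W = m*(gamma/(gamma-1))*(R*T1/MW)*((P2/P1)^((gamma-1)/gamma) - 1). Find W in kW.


Isentropic work: W = m*(gamma/(gamma-1))*(R*T1/MW)*((P2/P1)^((gamma-1)/gamma) - 1)
T1 = 28 + 273.15 = 301.15 K
Pressure ratio = 17.0 / 3.5 = 4.85714
Exponent = (1.4 - 1)/1.4 = 0.285714
(P2/P1)^exp - 1 = 4.85714^0.285714 - 1 = 0.570755
W = 33.1 * 1.4 / 0.4 * 8.314 * 301.15 / 16 * 0.570755 = 10350

10350 kW


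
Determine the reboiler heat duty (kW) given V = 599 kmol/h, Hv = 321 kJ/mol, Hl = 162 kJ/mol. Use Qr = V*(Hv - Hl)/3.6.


Qr = 599 * (321 - 162) / 3.6 = 599 * 159 / 3.6 = 26460

26460 kW


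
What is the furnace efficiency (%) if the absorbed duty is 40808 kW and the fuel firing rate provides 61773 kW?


Furnace efficiency = Q_absorbed / Q_fuel * 100
= 40808 / 61773 * 100 = 66.06

66.06 %


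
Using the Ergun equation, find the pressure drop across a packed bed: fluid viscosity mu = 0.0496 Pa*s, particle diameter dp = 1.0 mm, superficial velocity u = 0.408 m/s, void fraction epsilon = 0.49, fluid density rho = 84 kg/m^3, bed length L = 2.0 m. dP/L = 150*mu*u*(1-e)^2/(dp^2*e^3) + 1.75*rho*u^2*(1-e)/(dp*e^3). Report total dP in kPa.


dp = 1.0 mm = 0.001 m
Viscous term = 150*0.0496*0.408*(1-0.49)^2 / (0.001^2*0.49^3) = 6710970
Inertial term = 1.75*84*0.408^2*(1-0.49) / (0.001*0.49^3) = 106077
dP/L = 6710970 + 106077 = 6817050 Pa/m
dP = 6817050 * 2.0 / 1000 = 13630 kPa

13630 kPa


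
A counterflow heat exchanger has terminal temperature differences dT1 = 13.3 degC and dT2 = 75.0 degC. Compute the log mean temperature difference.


LMTD = (dT1 - dT2) / ln(dT1/dT2)
= (13.3 - 75.0) / ln(13.3 / 75.0) = -61.7 / -1.72972 = 35.67

35.67 degC


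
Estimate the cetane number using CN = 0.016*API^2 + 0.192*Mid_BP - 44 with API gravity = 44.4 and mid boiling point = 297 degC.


CN = 0.016 * 44.4^2 + 0.192 * 297 - 44
CN = 31.54176 + 57.024 - 44 = 44.56576

44.56576


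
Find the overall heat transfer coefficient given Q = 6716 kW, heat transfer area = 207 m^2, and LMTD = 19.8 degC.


From Q = U*A*LMTD, U = Q / (A * LMTD)
U = 6716 / (207 * 19.8) = 6716 / 4098.6 = 1.639

1.639 kW/(m^2*K)


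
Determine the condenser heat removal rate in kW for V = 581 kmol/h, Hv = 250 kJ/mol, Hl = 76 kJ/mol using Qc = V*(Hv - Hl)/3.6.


Qc = 581 * (250 - 76) / 3.6 = 581 * 174 / 3.6 = 28080

28080 kW


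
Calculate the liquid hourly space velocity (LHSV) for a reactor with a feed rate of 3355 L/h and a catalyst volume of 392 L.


LHSV = volumetric feed rate / catalyst volume
= 3355 L/h / 392 L
= 8.559 h^-1

8.559 h^-1


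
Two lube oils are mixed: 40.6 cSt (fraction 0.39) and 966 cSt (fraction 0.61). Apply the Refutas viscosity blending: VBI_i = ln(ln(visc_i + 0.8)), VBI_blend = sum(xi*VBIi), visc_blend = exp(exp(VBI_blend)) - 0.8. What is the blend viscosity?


Refutas method: VBN_i = 14.534*ln(ln(visc_i + 0.8)) + 10.975, blended linearly by mass fraction; since VBN is linear in VBI_i = ln(ln(visc_i + 0.8)) and the fractions sum to 1, blend VBI directly: visc = exp(exp(VBI_blend)) - 0.8
VBI_1 = ln(ln(40.6 + 0.8)) = 1.31461
VBI_2 = ln(ln(966 + 0.8)) = 1.92774
VBI_blend = 0.39 * 1.31461 + 0.61 * 1.92774 = 1.68862
visc_blend = exp(exp(1.68862)) - 0.8 = 223.3

223.3 cSt


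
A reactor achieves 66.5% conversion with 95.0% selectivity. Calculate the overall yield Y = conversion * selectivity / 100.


Overall yield = conversion (%) * selectivity (%) / 100
Conversion = 66.5%, Selectivity = 95.0%
Y = 66.5 * 95.0 / 100
= 63.175 %

63.175 %


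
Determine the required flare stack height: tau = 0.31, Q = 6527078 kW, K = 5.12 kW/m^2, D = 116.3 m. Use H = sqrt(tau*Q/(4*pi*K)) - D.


tau*Q/(4*pi*K) = 0.31 * 6527078 / (4 * pi * 5.12) = 31448.6
sqrt(31448.6) = 177.338
H = 177.338 - 116.3 = 61.04

61.04 m


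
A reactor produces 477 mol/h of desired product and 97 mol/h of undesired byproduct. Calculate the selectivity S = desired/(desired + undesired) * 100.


Selectivity = desired / (desired + undesired) * 100
Total products = 477 + 97 = 574 mol/h
S = 477 / 574 * 100
= 0.8310 * 100
= 83.10 %

83.10 %


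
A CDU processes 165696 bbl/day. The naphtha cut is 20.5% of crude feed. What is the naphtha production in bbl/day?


Crude throughput = 165696 bbl/day
Fraction yield = 20.5%
yield = throughput * fraction / 100
yield = 165696 * 20.5 / 100 = 33967.68

33967.68 bbl/day


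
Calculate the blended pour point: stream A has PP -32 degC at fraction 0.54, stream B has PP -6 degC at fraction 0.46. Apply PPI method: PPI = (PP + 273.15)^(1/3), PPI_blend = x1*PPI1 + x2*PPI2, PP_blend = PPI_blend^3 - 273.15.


PPI_1 = (-32 + 273.15)^(1/3) = 6.224375
PPI_2 = (-6 + 273.15)^(1/3) = 6.440482
PPI_blend = 0.54 * 6.224375 + 0.46 * 6.440482 = 6.323784
PP_blend = 6.323784^3 - 273.15 = 252.8897 - 273.15 = -20.26

-20.26 degC


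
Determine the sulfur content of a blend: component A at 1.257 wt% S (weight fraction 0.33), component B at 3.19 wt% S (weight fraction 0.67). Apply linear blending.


Linear sulfur blending: S_blend = x1*S1 + x2*S2
Contribution 1: 0.33 * 1.257 = 0.41481 wt%
Contribution 2: 0.67 * 3.19 = 2.1373 wt%
S_blend = 0.41481 + 2.1373 = 2.55211

2.55211 wt%


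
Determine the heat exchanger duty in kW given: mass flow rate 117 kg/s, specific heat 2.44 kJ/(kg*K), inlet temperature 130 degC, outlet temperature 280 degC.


Q = m_dot * cp * delta_T
delta_T = 280 - 130 = 150 K
Q = 117 * 2.44 * 150
= 285.48 * 150
= 42822 kW

42822 kW


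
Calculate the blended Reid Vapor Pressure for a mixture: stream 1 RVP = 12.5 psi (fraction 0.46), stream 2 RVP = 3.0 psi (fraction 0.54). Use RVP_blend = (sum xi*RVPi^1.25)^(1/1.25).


Chevron index: RVP_blend = (sum xi*RVPi^1.25)^(1/1.25)
RVP^1.25 terms: 0.46 * 12.5^1.25 + 0.54 * 3.0^1.25 = 12.9438
RVP_blend = 12.9438^(1/1.25) = 7.756

7.756 psi


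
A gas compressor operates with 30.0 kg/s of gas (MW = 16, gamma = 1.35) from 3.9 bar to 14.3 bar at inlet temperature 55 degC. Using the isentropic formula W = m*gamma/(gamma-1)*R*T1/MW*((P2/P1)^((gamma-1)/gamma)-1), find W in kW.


Isentropic work: W = m*(gamma/(gamma-1))*(R*T1/MW)*((P2/P1)^((gamma-1)/gamma) - 1)
T1 = 55 + 273.15 = 328.15 K
Pressure ratio = 14.3 / 3.9 = 3.66667
Exponent = (1.35 - 1)/1.35 = 0.259259
(P2/P1)^exp - 1 = 3.66667^0.259259 - 1 = 0.40053
W = 30.0 * 1.35 / 0.35 * 8.314 * 328.15 / 16 * 0.40053 = 7903

7903 kW


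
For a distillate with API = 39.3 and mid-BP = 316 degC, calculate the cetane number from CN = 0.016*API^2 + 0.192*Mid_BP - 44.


CN = 0.016 * 39.3^2 + 0.192 * 316 - 44
CN = 24.71184 + 60.672 - 44 = 41.38384

41.38384


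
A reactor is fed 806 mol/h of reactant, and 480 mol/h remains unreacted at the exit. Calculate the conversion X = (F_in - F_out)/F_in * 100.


X = (F_in - F_out) / F_in * 100
Moles reacted = 806 - 480 = 326
X = 326 / 806 * 100
= 0.4045 * 100
= 40.45 %

40.45 %


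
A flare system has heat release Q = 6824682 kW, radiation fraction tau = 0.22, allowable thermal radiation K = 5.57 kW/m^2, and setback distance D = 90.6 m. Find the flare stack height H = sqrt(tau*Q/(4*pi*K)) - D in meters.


tau*Q/(4*pi*K) = 0.22 * 6824682 / (4 * pi * 5.57) = 21450.6
sqrt(21450.6) = 146.46
H = 146.46 - 90.6 = 55.86

55.86 m


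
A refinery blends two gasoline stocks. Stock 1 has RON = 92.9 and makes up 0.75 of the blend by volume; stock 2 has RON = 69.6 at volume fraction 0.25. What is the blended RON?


Linear blending: RON_blend = sum(vi * RONi)
Contribution 1: 0.75 * 92.9 = 69.675
Contribution 2: 0.25 * 69.6 = 17.4
RON_blend = 69.675 + 17.4 = 87.075

87.075


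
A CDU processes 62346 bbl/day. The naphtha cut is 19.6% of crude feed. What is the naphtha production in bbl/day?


Crude throughput = 62346 bbl/day
Fraction yield = 19.6%
yield = throughput * fraction / 100
yield = 62346 * 19.6 / 100 = 12219.816

12219.816 bbl/day


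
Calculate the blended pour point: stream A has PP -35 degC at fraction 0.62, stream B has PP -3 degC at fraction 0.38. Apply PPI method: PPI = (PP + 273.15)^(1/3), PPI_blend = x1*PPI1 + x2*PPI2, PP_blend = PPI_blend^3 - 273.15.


PPI_1 = (-35 + 273.15)^(1/3) = 6.198456
PPI_2 = (-3 + 273.15)^(1/3) = 6.464501
PPI_blend = 0.62 * 6.198456 + 0.38 * 6.464501 = 6.299553
PP_blend = 6.299553^3 - 273.15 = 249.9938 - 273.15 = -23.16

-23.16 degC


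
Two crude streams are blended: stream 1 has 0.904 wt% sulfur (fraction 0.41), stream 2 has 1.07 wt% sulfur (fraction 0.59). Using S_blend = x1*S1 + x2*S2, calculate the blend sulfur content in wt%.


Linear sulfur blending: S_blend = x1*S1 + x2*S2
Contribution 1: 0.41 * 0.904 = 0.37064 wt%
Contribution 2: 0.59 * 1.07 = 0.6313 wt%
S_blend = 0.37064 + 0.6313 = 1.00194

1.00194 wt%


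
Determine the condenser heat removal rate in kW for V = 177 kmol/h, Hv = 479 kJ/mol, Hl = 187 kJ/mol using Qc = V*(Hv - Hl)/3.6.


Qc = 177 * (479 - 187) / 3.6 = 177 * 292 / 3.6 = 14360

14360 kW


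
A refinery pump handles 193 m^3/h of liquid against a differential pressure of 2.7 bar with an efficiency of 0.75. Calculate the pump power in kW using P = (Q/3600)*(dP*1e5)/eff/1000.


Q = 193 / 3600 = 0.0536111 m^3/s
P = 0.0536111 * (2.7 * 1e5) / 0.75 / 1000 = 19.30

19.30 kW


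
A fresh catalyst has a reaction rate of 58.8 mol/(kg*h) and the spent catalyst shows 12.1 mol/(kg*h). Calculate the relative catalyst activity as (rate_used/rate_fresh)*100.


Activity (%) = (rate_used / rate_fresh) * 100
rate_used = 12.1, rate_fresh = 58.8
= (12.1 / 58.8) * 100
= 0.2058 * 100 = 20.58

20.58 %


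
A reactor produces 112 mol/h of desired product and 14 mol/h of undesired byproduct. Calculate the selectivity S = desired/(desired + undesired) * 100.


Selectivity = desired / (desired + undesired) * 100
Total products = 112 + 14 = 126 mol/h
S = 112 / 126 * 100
= 0.8889 * 100
= 88.89 %

88.89 %


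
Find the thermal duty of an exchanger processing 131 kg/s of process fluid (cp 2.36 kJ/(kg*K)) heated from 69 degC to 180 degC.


Q = m_dot * cp * delta_T
delta_T = 180 - 69 = 111 K
Q = 131 * 2.36 * 111
= 309.16 * 111
= 34316.76 kW

34316.76 kW


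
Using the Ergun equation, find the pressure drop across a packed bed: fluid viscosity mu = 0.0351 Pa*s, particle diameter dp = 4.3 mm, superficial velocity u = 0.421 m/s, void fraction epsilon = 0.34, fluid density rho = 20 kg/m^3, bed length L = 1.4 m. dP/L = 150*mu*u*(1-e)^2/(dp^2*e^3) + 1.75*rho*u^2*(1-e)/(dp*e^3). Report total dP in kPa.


dp = 4.3 mm = 0.0043 m
Viscous term = 150*0.0351*0.421*(1-0.34)^2 / (0.0043^2*0.34^3) = 1328600
Inertial term = 1.75*20*0.421^2*(1-0.34) / (0.0043*0.34^3) = 24225.4
dP/L = 1328600 + 24225.4 = 1352830 Pa/m
dP = 1352830 * 1.4 / 1000 = 1894 kPa

1894 kPa


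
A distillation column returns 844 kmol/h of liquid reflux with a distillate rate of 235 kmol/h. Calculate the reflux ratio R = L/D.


Reflux ratio definition: R = L / D (liquid returned / distillate withdrawn)
L = 844 kmol/h, D = 235 kmol/h
R = 844 / 235 = 3.591

3.591


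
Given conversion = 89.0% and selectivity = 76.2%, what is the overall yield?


Overall yield = conversion (%) * selectivity (%) / 100
Conversion = 89.0%, Selectivity = 76.2%
Y = 89.0 * 76.2 / 100
= 67.818 %

67.818 %


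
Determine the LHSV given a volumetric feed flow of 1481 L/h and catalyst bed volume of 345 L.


LHSV = volumetric feed rate / catalyst volume
= 1481 L/h / 345 L
= 4.293 h^-1

4.293 h^-1


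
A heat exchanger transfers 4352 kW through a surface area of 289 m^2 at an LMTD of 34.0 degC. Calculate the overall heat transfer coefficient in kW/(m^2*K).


From Q = U*A*LMTD, U = Q / (A * LMTD)
U = 4352 / (289 * 34.0) = 4352 / 9826 = 0.4429

0.4429 kW/(m^2*K)


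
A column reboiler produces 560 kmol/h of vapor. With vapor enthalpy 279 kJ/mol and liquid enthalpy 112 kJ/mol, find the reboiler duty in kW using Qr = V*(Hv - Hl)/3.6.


Qr = 560 * (279 - 112) / 3.6 = 560 * 167 / 3.6 = 25980

25980 kW


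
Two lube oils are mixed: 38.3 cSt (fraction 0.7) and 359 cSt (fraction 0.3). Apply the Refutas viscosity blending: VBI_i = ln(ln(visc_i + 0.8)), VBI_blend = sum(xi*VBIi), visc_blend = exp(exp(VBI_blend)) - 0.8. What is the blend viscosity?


Refutas method: VBN_i = 14.534*ln(ln(visc_i + 0.8)) + 10.975, blended linearly by mass fraction; since VBN is linear in VBI_i = ln(ln(visc_i + 0.8)) and the fractions sum to 1, blend VBI directly: visc = exp(exp(VBI_blend)) - 0.8
VBI_1 = ln(ln(38.3 + 0.8)) = 1.29913
VBI_2 = ln(ln(359 + 0.8)) = 1.7725
VBI_blend = 0.7 * 1.29913 + 0.3 * 1.7725 = 1.44114
visc_blend = exp(exp(1.44114)) - 0.8 = 67.61

67.61 cSt


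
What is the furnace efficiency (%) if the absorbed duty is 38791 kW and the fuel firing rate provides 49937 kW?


Furnace efficiency = Q_absorbed / Q_fuel * 100
= 38791 / 49937 * 100 = 77.68

77.68 %


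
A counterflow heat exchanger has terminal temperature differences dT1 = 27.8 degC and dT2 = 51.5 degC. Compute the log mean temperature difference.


LMTD = (dT1 - dT2) / ln(dT1/dT2)
= (27.8 - 51.5) / ln(27.8 / 51.5) = -23.7 / -0.616546 = 38.44

38.44 degC


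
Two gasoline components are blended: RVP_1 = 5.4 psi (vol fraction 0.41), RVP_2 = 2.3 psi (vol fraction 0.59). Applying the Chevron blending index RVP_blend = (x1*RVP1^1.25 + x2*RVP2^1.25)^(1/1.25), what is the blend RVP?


Chevron index: RVP_blend = (sum xi*RVPi^1.25)^(1/1.25)
RVP^1.25 terms: 0.41 * 5.4^1.25 + 0.59 * 2.3^1.25 = 5.04615
RVP_blend = 5.04615^(1/1.25) = 3.651

3.651 psi


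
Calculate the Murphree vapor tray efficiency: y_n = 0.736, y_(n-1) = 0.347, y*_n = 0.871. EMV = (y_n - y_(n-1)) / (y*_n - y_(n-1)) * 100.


Murphree vapor efficiency: EMV = (y_n - y_(n-1)) / (y*_n - y_(n-1)) * 100
EMV = (0.736 - 0.347) / (0.871 - 0.347) * 100 = 0.389 / 0.524 * 100 = 74.24

74.24 %


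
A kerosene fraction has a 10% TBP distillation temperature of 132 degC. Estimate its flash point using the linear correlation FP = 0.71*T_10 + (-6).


FP = 0.71 * 132 + (-6) = 87.72

87.72 degC


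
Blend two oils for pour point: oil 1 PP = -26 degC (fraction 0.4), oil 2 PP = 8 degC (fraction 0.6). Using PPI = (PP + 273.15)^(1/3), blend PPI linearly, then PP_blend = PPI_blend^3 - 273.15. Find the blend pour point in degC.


PPI_1 = (-26 + 273.15)^(1/3) = 6.275575
PPI_2 = (8 + 273.15)^(1/3) = 6.551077
PPI_blend = 0.4 * 6.275575 + 0.6 * 6.551077 = 6.440876
PP_blend = 6.440876^3 - 273.15 = 267.199 - 273.15 = -5.95

-5.95 degC


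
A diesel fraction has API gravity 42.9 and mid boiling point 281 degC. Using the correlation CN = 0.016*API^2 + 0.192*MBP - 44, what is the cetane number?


CN = 0.016 * 42.9^2 + 0.192 * 281 - 44
CN = 29.44656 + 53.952 - 44 = 39.39856

39.39856


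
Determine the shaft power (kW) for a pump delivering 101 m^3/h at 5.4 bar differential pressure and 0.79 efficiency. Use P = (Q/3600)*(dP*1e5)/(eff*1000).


Q = 101 / 3600 = 0.0280556 m^3/s
P = 0.0280556 * (5.4 * 1e5) / 0.79 / 1000 = 19.18

19.18 kW


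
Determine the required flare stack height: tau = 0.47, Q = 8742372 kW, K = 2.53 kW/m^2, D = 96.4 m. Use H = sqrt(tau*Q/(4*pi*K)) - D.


tau*Q/(4*pi*K) = 0.47 * 8742372 / (4 * pi * 2.53) = 129240
sqrt(129240) = 359.5
H = 359.5 - 96.4 = 263.1

263.1 m


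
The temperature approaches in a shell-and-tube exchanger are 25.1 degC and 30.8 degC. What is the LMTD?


LMTD = (dT1 - dT2) / ln(dT1/dT2)
= (25.1 - 30.8) / ln(25.1 / 30.8) = -5.7 / -0.204647 = 27.85

27.85 degC


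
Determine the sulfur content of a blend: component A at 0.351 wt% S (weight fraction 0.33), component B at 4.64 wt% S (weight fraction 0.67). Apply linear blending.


Linear sulfur blending: S_blend = x1*S1 + x2*S2
Contribution 1: 0.33 * 0.351 = 0.11583 wt%
Contribution 2: 0.67 * 4.64 = 3.1088 wt%
S_blend = 0.11583 + 3.1088 = 3.22463

3.22463 wt%


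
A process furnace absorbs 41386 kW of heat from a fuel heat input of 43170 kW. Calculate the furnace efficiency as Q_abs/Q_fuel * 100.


Furnace efficiency = Q_absorbed / Q_fuel * 100
= 41386 / 43170 * 100 = 95.87

95.87 %


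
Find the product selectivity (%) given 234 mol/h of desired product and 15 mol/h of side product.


Selectivity = desired / (desired + undesired) * 100
Total products = 234 + 15 = 249 mol/h
S = 234 / 249 * 100
= 0.9398 * 100
= 93.98 %

93.98 %


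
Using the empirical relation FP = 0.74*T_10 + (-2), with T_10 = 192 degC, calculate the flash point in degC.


FP = 0.74 * 192 + (-2) = 140.08

140.08 degC


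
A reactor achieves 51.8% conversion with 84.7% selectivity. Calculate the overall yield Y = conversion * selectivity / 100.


Overall yield = conversion (%) * selectivity (%) / 100
Conversion = 51.8%, Selectivity = 84.7%
Y = 51.8 * 84.7 / 100
= 43.8746 %

43.8746 %


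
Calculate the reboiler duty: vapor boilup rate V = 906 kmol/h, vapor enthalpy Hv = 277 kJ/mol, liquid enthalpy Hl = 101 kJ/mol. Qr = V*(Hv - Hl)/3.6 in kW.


Qr = 906 * (277 - 101) / 3.6 = 906 * 176 / 3.6 = 44290

44290 kW


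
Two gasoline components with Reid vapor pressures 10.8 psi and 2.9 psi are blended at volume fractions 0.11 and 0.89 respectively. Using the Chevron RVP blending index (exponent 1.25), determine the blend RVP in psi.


Chevron index: RVP_blend = (sum xi*RVPi^1.25)^(1/1.25)
RVP^1.25 terms: 0.11 * 10.8^1.25 + 0.89 * 2.9^1.25 = 5.52176
RVP_blend = 5.52176^(1/1.25) = 3.923

3.923 psi


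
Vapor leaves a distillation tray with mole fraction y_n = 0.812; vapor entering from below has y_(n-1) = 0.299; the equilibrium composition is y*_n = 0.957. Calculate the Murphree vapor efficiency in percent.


Murphree vapor efficiency: EMV = (y_n - y_(n-1)) / (y*_n - y_(n-1)) * 100
EMV = (0.812 - 0.299) / (0.957 - 0.299) * 100 = 0.513 / 0.658 * 100 = 77.96

77.96 %


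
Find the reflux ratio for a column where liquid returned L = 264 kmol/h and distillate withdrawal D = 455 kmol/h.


Reflux ratio definition: R = L / D (liquid returned / distillate withdrawn)
L = 264 kmol/h, D = 455 kmol/h
R = 264 / 455 = 0.5802

0.5802


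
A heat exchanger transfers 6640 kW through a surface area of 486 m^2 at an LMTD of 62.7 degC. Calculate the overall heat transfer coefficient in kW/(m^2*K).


From Q = U*A*LMTD, U = Q / (A * LMTD)
U = 6640 / (486 * 62.7) = 6640 / 30472.2 = 0.2179

0.2179 kW/(m^2*K)


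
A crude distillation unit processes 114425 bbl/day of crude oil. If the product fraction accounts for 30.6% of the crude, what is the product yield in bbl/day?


Crude throughput = 114425 bbl/day
Fraction yield = 30.6%
yield = throughput * fraction / 100
yield = 114425 * 30.6 / 100 = 35014.05

35014.05 bbl/day


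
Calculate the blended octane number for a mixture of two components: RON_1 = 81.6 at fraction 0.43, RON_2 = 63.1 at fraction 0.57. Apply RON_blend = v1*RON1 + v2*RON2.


Linear blending: RON_blend = sum(vi * RONi)
Contribution 1: 0.43 * 81.6 = 35.088
Contribution 2: 0.57 * 63.1 = 35.967
RON_blend = 35.088 + 35.967 = 71.055

71.055
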